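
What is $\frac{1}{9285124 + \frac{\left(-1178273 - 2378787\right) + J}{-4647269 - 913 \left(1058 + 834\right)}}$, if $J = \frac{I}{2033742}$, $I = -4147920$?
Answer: $\frac{432147464881}{4012543038843945792} \approx 1.077 \cdot 10^{-7}$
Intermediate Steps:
$J = - \frac{691320}{338957}$ ($J = - \frac{4147920}{2033742} = \left(-4147920\right) \frac{1}{2033742} = - \frac{691320}{338957} \approx -2.0396$)
$\frac{1}{9285124 + \frac{\left(-1178273 - 2378787\right) + J}{-4647269 - 913 \left(1058 + 834\right)}} = \frac{1}{9285124 + \frac{\left(-1178273 - 2378787\right) - \frac{691320}{338957}}{-4647269 - 913 \left(1058 + 834\right)}} = \frac{1}{9285124 + \frac{-3557060 - \frac{691320}{338957}}{-4647269 - 1727396}} = \frac{1}{9285124 - \frac{1205691077740}{338957 \left(-4647269 - 1727396\right)}} = \frac{1}{9285124 - \frac{1205691077740}{338957 \left(-6374665\right)}} = \frac{1}{9285124 - - \frac{241138215548}{432147464881}} = \frac{1}{9285124 + \frac{241138215548}{432147464881}} = \frac{1}{\frac{4012543038843945792}{432147464881}} = \frac{432147464881}{4012543038843945792}$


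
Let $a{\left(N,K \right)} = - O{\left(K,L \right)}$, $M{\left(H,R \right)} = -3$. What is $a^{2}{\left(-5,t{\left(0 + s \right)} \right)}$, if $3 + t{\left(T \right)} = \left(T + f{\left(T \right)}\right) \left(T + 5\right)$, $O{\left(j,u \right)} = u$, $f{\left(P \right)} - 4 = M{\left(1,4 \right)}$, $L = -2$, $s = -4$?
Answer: $4$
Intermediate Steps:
$f{\left(P \right)} = 1$ ($f{\left(P \right)} = 4 - 3 = 1$)
$t{\left(T \right)} = -3 + \left(1 + T\right) \left(5 + T\right)$ ($t{\left(T \right)} = -3 + \left(T + 1\right) \left(T + 5\right) = -3 + \left(1 + T\right) \left(5 + T\right)$)
$a{\left(N,K \right)} = 2$ ($a{\left(N,K \right)} = \left(-1\right) \left(-2\right) = 2$)
$a^{2}{\left(-5,t{\left(0 + s \right)} \right)} = 2^{2} = 4$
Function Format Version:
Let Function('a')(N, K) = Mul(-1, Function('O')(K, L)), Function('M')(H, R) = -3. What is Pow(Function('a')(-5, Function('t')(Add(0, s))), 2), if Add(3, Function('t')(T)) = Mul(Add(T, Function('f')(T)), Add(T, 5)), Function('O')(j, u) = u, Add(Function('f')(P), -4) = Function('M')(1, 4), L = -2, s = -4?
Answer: 4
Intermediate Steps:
Function('f')(P) = 1 (Function('f')(P) = Add(4, -3) = 1)
Function('t')(T) = Add(-3, Mul(Add(1, T), Add(5, T))) (Function('t')(T) = Add(-3, Mul(Add(T, 1), Add(T, 5))) = Add(-3, Mul(Add(1, T), Add(5, T))))
Function('a')(N, K) = 2 (Function('a')(N, K) = Mul(-1, -2) = 2)
Pow(Function('a')(-5, Function('t')(Add(0, s))), 2) = Pow(2, 2) = 4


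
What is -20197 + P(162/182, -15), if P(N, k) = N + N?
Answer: -1837765/91 ≈ -20195.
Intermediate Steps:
P(N, k) = 2*N
-20197 + P(162/182, -15) = -20197 + 2*(162/182) = -20197 + 2*(162*(1/182)) = -20197 + 2*(81/91) = -20197 + 162/91 = -1837765/91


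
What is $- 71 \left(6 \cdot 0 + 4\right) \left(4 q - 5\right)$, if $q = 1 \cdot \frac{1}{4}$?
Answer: $1136$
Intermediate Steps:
$q = \frac{1}{4}$ ($q = 1 \cdot \frac{1}{4} = \frac{1}{4} \approx 0.25$)
$- 71 \left(6 \cdot 0 + 4\right) \left(4 q - 5\right) = - 71 \left(6 \cdot 0 + 4\right) \left(4 \cdot \frac{1}{4} - 5\right) = - 71 \left(0 + 4\right) \left(1 - 5\right) = \left(-71\right) 4 \left(-4\right) = \left(-284\right) \left(-4\right) = 1136$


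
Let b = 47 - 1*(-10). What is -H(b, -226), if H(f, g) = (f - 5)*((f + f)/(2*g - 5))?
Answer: 5928/457 ≈ 12.972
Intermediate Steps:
b = 57 (b = 47 + 10 = 57)
H(f, g) = 2*f*(-5 + f)/(-5 + 2*g) (H(f, g) = (-5 + f)*((2*f)/(-5 + 2*g)) = (-5 + f)*(2*f/(-5 + 2*g)) = 2*f*(-5 + f)/(-5 + 2*g))
-H(b, -226) = -2*57*(-5 + 57)/(-5 + 2*(-226)) = -2*57*52/(-5 - 452) = -2*57*52/(-457) = -2*57*(-1)*52/457 = -1*(-5928/457) = 5928/457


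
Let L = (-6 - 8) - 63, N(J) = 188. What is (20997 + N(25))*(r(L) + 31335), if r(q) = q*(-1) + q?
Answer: 663831975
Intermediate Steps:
L = -77 (L = -14 - 63 = -77)
r(q) = 0 (r(q) = -q + q = 0)
(20997 + N(25))*(r(L) + 31335) = (20997 + 188)*(0 + 31335) = 21185*31335 = 663831975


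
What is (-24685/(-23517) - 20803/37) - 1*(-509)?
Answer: -45415145/870129 ≈ -52.194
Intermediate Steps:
(-24685/(-23517) - 20803/37) - 1*(-509) = (-24685*(-1/23517) - 20803*1/37) + 509 = (24685/23517 - 20803/37) + 509 = -488310806/870129 + 509 = -45415145/870129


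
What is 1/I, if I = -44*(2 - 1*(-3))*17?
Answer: -1/3740 ≈ -0.00026738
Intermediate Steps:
I = -3740 (I = -44*(2 + 3)*17 = -44*5*17 = -220*17 = -3740)
1/I = 1/(-3740) = -1/3740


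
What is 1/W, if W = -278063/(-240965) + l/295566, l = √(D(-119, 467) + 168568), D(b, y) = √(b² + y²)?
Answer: 1/(278063/240965 + √(168568 + 5*√9290)/295566) ≈ 0.86554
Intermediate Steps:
l = √(168568 + 5*√9290) (l = √(√((-119)² + 467²) + 168568) = √(√(14161 + 218089) + 168568) = √(√232250 + 168568) = √(5*√9290 + 168568) = √(168568 + 5*√9290) ≈ 411.16)
W = 278063/240965 + √(168568 + 5*√9290)/295566 (W = -278063/(-240965) + √(168568 + 5*√9290)/295566 = -278063*(-1/240965) + √(168568 + 5*√9290)*(1/295566) = 278063/240965 + √(168568 + 5*√9290)/295566 ≈ 1.1553)
1/W = 1/(278063/240965 + √(168568 + 5*√9290)/295566)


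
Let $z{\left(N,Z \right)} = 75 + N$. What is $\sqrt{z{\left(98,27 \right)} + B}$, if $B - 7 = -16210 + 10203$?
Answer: $i \sqrt{5827} \approx 76.335 i$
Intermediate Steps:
$B = -6000$ ($B = 7 + \left(-16210 + 10203\right) = 7 - 6007 = -6000$)
$\sqrt{z{\left(98,27 \right)} + B} = \sqrt{\left(75 + 98\right) - 6000} = \sqrt{173 - 6000} = \sqrt{-5827} = i \sqrt{5827}$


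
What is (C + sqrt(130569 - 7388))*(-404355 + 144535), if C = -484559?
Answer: 125898119380 - 259820*sqrt(123181) ≈ 1.2581e+11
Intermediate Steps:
(C + sqrt(130569 - 7388))*(-404355 + 144535) = (-484559 + sqrt(130569 - 7388))*(-404355 + 144535) = (-484559 + sqrt(123181))*(-259820) = 125898119380 - 259820*sqrt(123181)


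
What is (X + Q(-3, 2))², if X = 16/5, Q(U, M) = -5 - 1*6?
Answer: 1521/25 ≈ 60.840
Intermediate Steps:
Q(U, M) = -11 (Q(U, M) = -5 - 6 = -11)
X = 16/5 (X = 16*(⅕) = 16/5 ≈ 3.2000)
(X + Q(-3, 2))² = (16/5 - 11)² = (-39/5)² = 1521/25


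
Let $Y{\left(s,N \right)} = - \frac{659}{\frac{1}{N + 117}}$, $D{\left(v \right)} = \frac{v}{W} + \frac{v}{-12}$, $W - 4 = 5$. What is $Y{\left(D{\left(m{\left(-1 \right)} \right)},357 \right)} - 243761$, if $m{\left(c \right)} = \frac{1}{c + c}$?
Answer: $-556127$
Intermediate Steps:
$W = 9$ ($W = 4 + 5 = 9$)
$m{\left(c \right)} = \frac{1}{2 c}$
$D{\left(v \right)} = \frac{v}{36}$ ($D{\left(v \right)} = \frac{v}{9} + \frac{v}{-12} = v \frac{1}{9} + v \left(- \frac{1}{12}\right) = \frac{v}{9} - \frac{v}{12} = \frac{v}{36}$)
$Y{\left(s,N \right)} = -77103 - 659 N$ ($Y{\left(s,N \right)} = - \frac{659}{\frac{1}{117 + N}} = - 659 \left(117 + N\right) = -77103 - 659 N$)
$Y{\left(D{\left(m{\left(-1 \right)} \right)},357 \right)} - 243761 = \left(-77103 - 235263\right) - 243761 = -312366 - 243761 = -556127$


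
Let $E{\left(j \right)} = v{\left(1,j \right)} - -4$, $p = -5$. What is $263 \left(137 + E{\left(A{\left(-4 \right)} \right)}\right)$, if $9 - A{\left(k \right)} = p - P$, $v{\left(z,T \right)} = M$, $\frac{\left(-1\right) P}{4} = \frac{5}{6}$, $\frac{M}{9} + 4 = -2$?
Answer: $22881$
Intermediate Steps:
$M = -54$ ($M = -36 + 9 \left(-2\right) = -36 - 18 = -54$)
$P = - \frac{10}{3}$ ($P = - 4 \cdot \frac{5}{6} = - 4 \cdot 5 \cdot \frac{1}{6} = \left(-4\right) \frac{5}{6} = - \frac{10}{3} \approx -3.3333$)
$v{\left(z,T \right)} = -54$
$A{\left(k \right)} = \frac{32}{3}$ ($A{\left(k \right)} = 9 - \left(-5 - - \frac{10}{3}\right) = 9 - \left(-5 + \frac{10}{3}\right) = 9 - - \frac{5}{3} = 9 + \frac{5}{3} = \frac{32}{3}$)
$E{\left(j \right)} = -50$ ($E{\left(j \right)} = -54 - -4 = -54 + 4 = -50$)
$263 \left(137 + E{\left(A{\left(-4 \right)} \right)}\right) = 263 \left(137 - 50\right) = 263 \cdot 87 = 22881$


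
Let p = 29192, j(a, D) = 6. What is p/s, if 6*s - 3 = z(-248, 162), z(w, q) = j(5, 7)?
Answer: 58384/3 ≈ 19461.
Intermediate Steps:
z(w, q) = 6
s = 3/2 (s = ½ + (⅙)*6 = ½ + 1 = 3/2 ≈ 1.5000)
p/s = 29192/(3/2) = 29192*(⅔) = 58384/3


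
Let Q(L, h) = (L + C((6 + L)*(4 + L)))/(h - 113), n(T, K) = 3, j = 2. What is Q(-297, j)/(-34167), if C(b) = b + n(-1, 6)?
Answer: 9441/421393 ≈ 0.022404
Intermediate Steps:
C(b) = 3 + b (C(b) = b + 3 = 3 + b)
Q(L, h) = (3 + L + (4 + L)*(6 + L))/(-113 + h) (Q(L, h) = (L + (3 + (6 + L)*(4 + L)))/(h - 113) = (L + (3 + (4 + L)*(6 + L)))/(-113 + h) = (3 + L + (4 + L)*(6 + L))/(-113 + h))
Q(-297, j)/(-34167) = ((27 + (-297)² + 11*(-297))/(-113 + 2))/(-34167) = ((27 + 88209 - 3267)/(-111))*(-1/34167) = -1/111*84969*(-1/34167) = -28323/37*(-1/34167) = 9441/421393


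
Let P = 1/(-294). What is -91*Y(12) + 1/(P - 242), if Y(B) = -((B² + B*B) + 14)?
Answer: 1955316524/71149 ≈ 27482.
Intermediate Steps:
P = -1/294 ≈ -0.0034014
Y(B) = -14 - 2*B² (Y(B) = -((B² + B²) + 14) = -(2*B² + 14) = -(14 + 2*B²) = -14 - 2*B²)
-91*Y(12) + 1/(P - 242) = -91*(-14 - 2*12²) + 1/(-1/294 - 242) = -91*(-14 - 2*144) + 1/(-71149/294) = -91*(-14 - 288) - 294/71149 = -91*(-302) - 294/71149 = 27482 - 294/71149 = 1955316524/71149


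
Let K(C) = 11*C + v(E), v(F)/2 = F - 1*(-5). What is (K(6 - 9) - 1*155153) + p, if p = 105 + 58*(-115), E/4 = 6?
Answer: -161693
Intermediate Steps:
E = 24 (E = 4*6 = 24)
v(F) = 10 + 2*F (v(F) = 2*(F - 1*(-5)) = 2*(F + 5) = 2*(5 + F) = 10 + 2*F)
K(C) = 58 + 11*C (K(C) = 11*C + (10 + 2*24) = 11*C + (10 + 48) = 11*C + 58 = 58 + 11*C)
p = -6565 (p = 105 - 6670 = -6565)
(K(6 - 9) - 1*155153) + p = ((58 + 11*(6 - 9)) - 1*155153) - 6565 = ((58 + 11*(-3)) - 155153) - 6565 = ((58 - 33) - 155153) - 6565 = (25 - 155153) - 6565 = -155128 - 6565 = -161693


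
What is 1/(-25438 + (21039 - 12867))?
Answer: -1/17266 ≈ -5.7917e-5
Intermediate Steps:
1/(-25438 + (21039 - 12867)) = 1/(-25438 + 8172) = 1/(-17266) = -1/17266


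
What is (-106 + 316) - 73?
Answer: 137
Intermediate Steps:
(-106 + 316) - 73 = 210 - 73 = 137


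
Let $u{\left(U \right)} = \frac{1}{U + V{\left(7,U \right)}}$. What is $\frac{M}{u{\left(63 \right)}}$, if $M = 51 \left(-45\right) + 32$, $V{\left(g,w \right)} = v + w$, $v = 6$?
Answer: $-298716$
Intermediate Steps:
$V{\left(g,w \right)} = 6 + w$
$u{\left(U \right)} = \frac{1}{6 + 2 U}$ ($u{\left(U \right)} = \frac{1}{U + \left(6 + U\right)} = \frac{1}{6 + 2 U}$)
$M = -2263$ ($M = -2295 + 32 = -2263$)
$\frac{M}{u{\left(63 \right)}} = - \frac{2263}{\frac{1}{2} \frac{1}{3 + 63}} = - \frac{2263}{\frac{1}{2} \cdot \frac{1}{66}} = - 2263 \frac{1}{\frac{1}{132}} = \left(-2263\right) 132 = -298716$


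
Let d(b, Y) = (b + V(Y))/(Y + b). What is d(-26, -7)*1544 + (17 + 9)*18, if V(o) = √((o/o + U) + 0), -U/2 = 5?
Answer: 55588/33 - 1544*I/11 ≈ 1684.5 - 140.36*I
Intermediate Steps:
U = -10 (U = -2*5 = -10)
V(o) = 3*I (V(o) = √((o/o - 10) + 0) = √((1 - 10) + 0) = √(-9 + 0) = √(-9) = 3*I)
d(b, Y) = (b + 3*I)/(Y + b)
d(-26, -7)*1544 + (17 + 9)*18 = ((-26 + 3*I)/(-7 - 26))*1544 + (17 + 9)*18 = ((-26 + 3*I)/(-33))*1544 + 26*18 = -(-26 + 3*I)/33*1544 + 468 = (26/33 - I/11)*1544 + 468 = (40144/33 - 1544*I/11) + 468 = 55588/33 - 1544*I/11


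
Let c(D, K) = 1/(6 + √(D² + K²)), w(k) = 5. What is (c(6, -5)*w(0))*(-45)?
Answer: 54 - 9*√61 ≈ -16.292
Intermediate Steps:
(c(6, -5)*w(0))*(-45) = (5/(6 + √(6² + (-5)²)))*(-45) = (5/(6 + √(36 + 25)))*(-45) = (5/(6 + √61))*(-45) = -225/(6 + √61)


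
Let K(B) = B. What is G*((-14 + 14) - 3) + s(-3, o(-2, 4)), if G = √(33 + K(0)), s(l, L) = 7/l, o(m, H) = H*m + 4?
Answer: -7/3 - 3*√33 ≈ -19.567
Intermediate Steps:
o(m, H) = 4 + H*m
G = √33 (G = √(33 + 0) = √33 ≈ 5.7446)
G*((-14 + 14) - 3) + s(-3, o(-2, 4)) = √33*((-14 + 14) - 3) + 7/(-3) = √33*(0 - 3) + 7*(-⅓) = √33*(-3) - 7/3 = -3*√33 - 7/3 = -7/3 - 3*√33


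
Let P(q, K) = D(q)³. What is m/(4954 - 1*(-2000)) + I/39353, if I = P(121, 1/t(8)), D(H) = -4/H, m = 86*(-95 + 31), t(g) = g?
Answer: -191859092793344/242403366594741 ≈ -0.79149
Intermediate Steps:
m = -5504 (m = 86*(-64) = -5504)
P(q, K) = -64/q³ (P(q, K) = (-4/q)³ = -64/q³)
I = -64/1771561 (I = -64/121³ = -64*1/1771561 = -64/1771561 ≈ -3.6126e-5)
m/(4954 - 1*(-2000)) + I/39353 = -5504/(4954 - 1*(-2000)) - 64/1771561/39353 = -5504/(4954 + 2000) - 64/1771561*1/39353 = -5504/6954 - 64/69716240033 = -5504*1/6954 - 64/69716240033 = -2752/3477 - 64/69716240033 = -191859092793344/242403366594741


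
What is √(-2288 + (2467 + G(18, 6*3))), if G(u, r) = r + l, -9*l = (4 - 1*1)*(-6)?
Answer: √199 ≈ 14.107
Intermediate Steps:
l = 2 (l = -(4 - 1*1)*(-6)/9 = -(4 - 1)*(-6)/9 = -(-6)/3 = -⅑*(-18) = 2)
G(u, r) = 2 + r (G(u, r) = r + 2 = 2 + r)
√(-2288 + (2467 + G(18, 6*3))) = √(-2288 + (2467 + (2 + 6*3))) = √(-2288 + (2467 + (2 + 18))) = √(-2288 + (2467 + 20)) = √(-2288 + 2487) = √199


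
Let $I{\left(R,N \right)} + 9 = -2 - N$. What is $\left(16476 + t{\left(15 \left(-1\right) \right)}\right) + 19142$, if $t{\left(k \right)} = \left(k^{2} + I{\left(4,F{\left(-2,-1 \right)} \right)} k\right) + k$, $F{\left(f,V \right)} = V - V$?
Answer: $35993$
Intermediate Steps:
$F{\left(f,V \right)} = 0$
$I{\left(R,N \right)} = -11 - N$ ($I{\left(R,N \right)} = -9 - \left(2 + N\right) = -11 - N$)
$t{\left(k \right)} = k^{2} - 10 k$ ($t{\left(k \right)} = \left(k^{2} + \left(-11 - 0\right) k\right) + k = \left(k^{2} + \left(-11 + 0\right) k\right) + k = \left(k^{2} - 11 k\right) + k = k^{2} - 10 k$)
$\left(16476 + t{\left(15 \left(-1\right) \right)}\right) + 19142 = \left(16476 + 15 \left(-1\right) \left(-10 + 15 \left(-1\right)\right)\right) + 19142 = \left(16476 - 15 \left(-10 - 15\right)\right) + 19142 = \left(16476 - -375\right) + 19142 = \left(16476 + 375\right) + 19142 = 16851 + 19142 = 35993$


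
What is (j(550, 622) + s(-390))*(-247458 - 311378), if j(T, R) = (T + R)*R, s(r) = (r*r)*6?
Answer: -917376236224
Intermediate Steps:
s(r) = 6*r² (s(r) = r²*6 = 6*r²)
j(T, R) = R*(R + T) (j(T, R) = (R + T)*R = R*(R + T))
(j(550, 622) + s(-390))*(-247458 - 311378) = (622*(622 + 550) + 6*(-390)²)*(-247458 - 311378) = (622*1172 + 6*152100)*(-558836) = (728984 + 912600)*(-558836) = 1641584*(-558836) = -917376236224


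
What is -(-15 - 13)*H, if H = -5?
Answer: -140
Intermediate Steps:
-(-15 - 13)*H = -(-15 - 13)*(-5) = -(-28)*(-5) = -1*140 = -140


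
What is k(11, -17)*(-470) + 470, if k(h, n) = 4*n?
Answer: 32430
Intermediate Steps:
k(11, -17)*(-470) + 470 = (4*(-17))*(-470) + 470 = -68*(-470) + 470 = 31960 + 470 = 32430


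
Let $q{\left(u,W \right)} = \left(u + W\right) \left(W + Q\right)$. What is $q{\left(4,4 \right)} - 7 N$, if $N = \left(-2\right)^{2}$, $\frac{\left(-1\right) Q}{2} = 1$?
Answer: $-12$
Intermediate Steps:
$Q = -2$ ($Q = \left(-2\right) 1 = -2$)
$q{\left(u,W \right)} = \left(-2 + W\right) \left(W + u\right)$ ($q{\left(u,W \right)} = \left(u + W\right) \left(W - 2\right) = \left(W + u\right) \left(-2 + W\right) = \left(-2 + W\right) \left(W + u\right)$)
$N = 4$
$q{\left(4,4 \right)} - 7 N = \left(4^{2} - 8 - 8 + 4 \cdot 4\right) - 28 = \left(16 - 8 - 8 + 16\right) - 28 = 16 - 28 = -12$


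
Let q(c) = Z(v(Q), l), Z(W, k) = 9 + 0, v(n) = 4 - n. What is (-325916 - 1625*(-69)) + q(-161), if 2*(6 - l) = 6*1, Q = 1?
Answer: -213782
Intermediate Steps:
l = 3 (l = 6 - 3 = 3)
Z(W, k) = 9
q(c) = 9
(-325916 - 1625*(-69)) + q(-161) = (-325916 - 1625*(-69)) + 9 = (-325916 + 112125) + 9 = -213791 + 9 = -213782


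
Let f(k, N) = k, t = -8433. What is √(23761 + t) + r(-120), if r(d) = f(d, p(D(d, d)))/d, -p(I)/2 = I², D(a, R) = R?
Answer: 1 + 4*√958 ≈ 124.81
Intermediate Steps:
p(I) = -2*I²
r(d) = 1 (r(d) = d/d = 1)
√(23761 + t) + r(-120) = √(23761 - 8433) + 1 = √15328 + 1 = 4*√958 + 1 = 1 + 4*√958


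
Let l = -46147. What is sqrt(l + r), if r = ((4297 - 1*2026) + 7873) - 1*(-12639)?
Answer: 6*I*sqrt(649) ≈ 152.85*I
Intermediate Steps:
r = 22783 (r = ((4297 - 2026) + 7873) + 12639 = (2271 + 7873) + 12639 = 10144 + 12639 = 22783)
sqrt(l + r) = sqrt(-46147 + 22783) = sqrt(-23364) = 6*I*sqrt(649)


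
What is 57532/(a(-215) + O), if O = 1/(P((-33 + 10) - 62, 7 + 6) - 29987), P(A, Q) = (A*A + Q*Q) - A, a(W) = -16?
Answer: -1294930256/360129 ≈ -3595.7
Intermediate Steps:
P(A, Q) = A² + Q² - A (P(A, Q) = (A² + Q²) - A = A² + Q² - A)
O = -1/22508 (O = 1/((((-33 + 10) - 62)² + (7 + 6)² - ((-33 + 10) - 62)) - 29987) = 1/(((-23 - 62)² + 13² - (-23 - 62)) - 29987) = 1/(((-85)² + 169 - 1*(-85)) - 29987) = 1/((7225 + 169 + 85) - 29987) = 1/(7479 - 29987) = 1/(-22508) = -1/22508 ≈ -4.4429e-5)
57532/(a(-215) + O) = 57532/(-16 - 1/22508) = 57532/(-360129/22508) = 57532*(-22508/360129) = -1294930256/360129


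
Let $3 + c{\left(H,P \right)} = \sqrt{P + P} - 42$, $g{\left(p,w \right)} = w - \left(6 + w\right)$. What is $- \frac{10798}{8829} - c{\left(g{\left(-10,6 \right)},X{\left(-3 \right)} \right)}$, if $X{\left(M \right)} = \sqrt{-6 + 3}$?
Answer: $\frac{386507}{8829} - \sqrt[4]{3} \left(1 + i\right) \approx 42.461 - 1.3161 i$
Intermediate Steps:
$X{\left(M \right)} = i \sqrt{3}$ ($X{\left(M \right)} = \sqrt{-3} = i \sqrt{3}$)
$g{\left(p,w \right)} = -6$
$c{\left(H,P \right)} = -45 + \sqrt{2} \sqrt{P}$ ($c{\left(H,P \right)} = -3 + \left(\sqrt{P + P} - 42\right) = -3 + \left(\sqrt{2 P} - 42\right) = -3 + \left(\sqrt{2} \sqrt{P} - 42\right) = -3 + \left(-42 + \sqrt{2} \sqrt{P}\right) = -45 + \sqrt{2} \sqrt{P}$)
$- \frac{10798}{8829} - c{\left(g{\left(-10,6 \right)},X{\left(-3 \right)} \right)} = - \frac{10798}{8829} - \left(-45 + \sqrt{2} \sqrt{i \sqrt{3}}\right) = \left(-10798\right) \frac{1}{8829} - \left(-45 + \sqrt{2} \sqrt[4]{3} \sqrt{i}\right) = - \frac{10798}{8829} - \left(-45 + \sqrt{2} \sqrt[4]{3} \sqrt{i}\right) = - \frac{10798}{8829} + \left(45 - \sqrt{2} \sqrt[4]{3} \sqrt{i}\right) = \frac{386507}{8829} - \sqrt{2} \sqrt[4]{3} \sqrt{i}$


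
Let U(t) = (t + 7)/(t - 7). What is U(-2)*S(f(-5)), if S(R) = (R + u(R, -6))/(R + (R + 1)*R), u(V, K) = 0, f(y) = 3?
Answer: -⅑ ≈ -0.11111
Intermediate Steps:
U(t) = (7 + t)/(-7 + t)
S(R) = R/(R + R*(1 + R)) (S(R) = (R + 0)/(R + (R + 1)*R) = R/(R + (1 + R)*R) = R/(R + R*(1 + R)))
U(-2)*S(f(-5)) = ((7 - 2)/(-7 - 2))/(2 + 3) = (5/(-9))/5 = -⅑*5*(⅕) = -5/9*⅕ = -⅑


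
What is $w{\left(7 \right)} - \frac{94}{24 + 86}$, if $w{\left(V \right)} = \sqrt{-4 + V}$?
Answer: $- \frac{47}{55} + \sqrt{3} \approx 0.87751$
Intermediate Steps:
$w{\left(7 \right)} - \frac{94}{24 + 86} = \sqrt{-4 + 7} - \frac{94}{24 + 86} = \sqrt{3} - \frac{94}{110} = \sqrt{3} - \frac{47}{55} = - \frac{47}{55} + \sqrt{3}$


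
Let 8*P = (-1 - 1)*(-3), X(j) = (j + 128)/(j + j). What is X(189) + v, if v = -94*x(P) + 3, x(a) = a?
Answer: -12599/189 ≈ -66.661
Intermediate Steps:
X(j) = (128 + j)/(2*j) (X(j) = (128 + j)/((2*j)) = (128 + j)*(1/(2*j)) = (128 + j)/(2*j))
P = 3/4 (P = ((-1 - 1)*(-3))/8 = (-2*(-3))/8 = (1/8)*6 = 3/4 ≈ 0.75000)
v = -135/2 (v = -94*3/4 + 3 = -141/2 + 3 = -135/2 ≈ -67.500)
X(189) + v = (1/2)*(128 + 189)/189 - 135/2 = (1/2)*(1/189)*317 - 135/2 = 317/378 - 135/2 = -12599/189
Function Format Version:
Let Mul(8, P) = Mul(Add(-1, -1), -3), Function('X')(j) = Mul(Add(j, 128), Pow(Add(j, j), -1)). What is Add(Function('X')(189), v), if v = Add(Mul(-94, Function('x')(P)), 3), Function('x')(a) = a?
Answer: Rational(-12599, 189) ≈ -66.661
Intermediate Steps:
Function('X')(j) = Mul(Rational(1, 2), Pow(j, -1), Add(128, j)) (Function('X')(j) = Mul(Add(128, j), Pow(Mul(2, j), -1)) = Mul(Add(128, j), Mul(Rational(1, 2), Pow(j, -1))) = Mul(Rational(1, 2), Pow(j, -1), Add(128, j)))
P = Rational(3, 4) (P = Mul(Rational(1, 8), Mul(Add(-1, -1), -3)) = Mul(Rational(1, 8), Mul(-2, -3)) = Mul(Rational(1, 8), 6) = Rational(3, 4) ≈ 0.75000)
v = Rational(-135, 2) (v = Add(Mul(-94, Rational(3, 4)), 3) = Add(Rational(-141, 2), 3) = Rational(-135, 2) ≈ -67.500)
Add(Function('X')(189), v) = Add(Mul(Rational(1, 2), Pow(189, -1), Add(128, 189)), Rational(-135, 2)) = Add(Mul(Rational(1, 2), Rational(1, 189), 317), Rational(-135, 2)) = Add(Rational(317, 378), Rational(-135, 2)) = Rational(-12599, 189)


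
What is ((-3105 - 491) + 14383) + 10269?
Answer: 21056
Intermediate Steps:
((-3105 - 491) + 14383) + 10269 = (-3596 + 14383) + 10269 = 10787 + 10269 = 21056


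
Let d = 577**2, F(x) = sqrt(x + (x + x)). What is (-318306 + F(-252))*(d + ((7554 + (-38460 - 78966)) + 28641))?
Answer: -80116983588 + 1510188*I*sqrt(21) ≈ -8.0117e+10 + 6.9206e+6*I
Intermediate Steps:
F(x) = sqrt(3)*sqrt(x) (F(x) = sqrt(x + 2*x) = sqrt(3*x) = sqrt(3)*sqrt(x))
d = 332929
(-318306 + F(-252))*(d + ((7554 + (-38460 - 78966)) + 28641)) = (-318306 + sqrt(3)*sqrt(-252))*(332929 + ((7554 + (-38460 - 78966)) + 28641)) = (-318306 + sqrt(3)*(6*I*sqrt(7)))*(332929 + ((7554 - 117426) + 28641)) = (-318306 + 6*I*sqrt(21))*(332929 + (-109872 + 28641)) = (-318306 + 6*I*sqrt(21))*(332929 - 81231) = (-318306 + 6*I*sqrt(21))*251698 = -80116983588 + 1510188*I*sqrt(21)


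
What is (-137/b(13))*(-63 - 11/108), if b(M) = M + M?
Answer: 933655/2808 ≈ 332.50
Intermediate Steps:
b(M) = 2*M
(-137/b(13))*(-63 - 11/108) = (-137/(2*13))*(-63 - 11/108) = (-137/26)*(-63 - 11*1/108) = (-137*1/26)*(-63 - 11/108) = -137/26*(-6815/108) = 933655/2808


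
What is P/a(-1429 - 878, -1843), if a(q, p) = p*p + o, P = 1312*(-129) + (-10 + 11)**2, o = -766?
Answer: -169247/3395883 ≈ -0.049839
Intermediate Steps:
P = -169247 (P = -169248 + 1**2 = -169248 + 1 = -169247)
a(q, p) = -766 + p**2 (a(q, p) = p*p - 766 = p**2 - 766 = -766 + p**2)
P/a(-1429 - 878, -1843) = -169247/(-766 + (-1843)**2) = -169247/(-766 + 3396649) = -169247/3395883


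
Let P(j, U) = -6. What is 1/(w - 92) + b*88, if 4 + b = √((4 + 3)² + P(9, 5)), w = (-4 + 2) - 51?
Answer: -51041/145 + 88*√43 ≈ 225.05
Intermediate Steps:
w = -53 (w = -2 - 51 = -53)
b = -4 + √43 (b = -4 + √((4 + 3)² - 6) = -4 + √(7² - 6) = -4 + √(49 - 6) = -4 + √43 ≈ 2.5574)
1/(w - 92) + b*88 = 1/(-53 - 92) + (-4 + √43)*88 = 1/(-145) + (-352 + 88*√43) = -1/145 + (-352 + 88*√43) = -51041/145 + 88*√43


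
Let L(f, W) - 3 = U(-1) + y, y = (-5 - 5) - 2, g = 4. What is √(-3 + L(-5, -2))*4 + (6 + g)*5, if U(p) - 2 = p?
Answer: 50 + 4*I*√11 ≈ 50.0 + 13.266*I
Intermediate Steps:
U(p) = 2 + p
y = -12 (y = -10 - 2 = -12)
L(f, W) = -8 (L(f, W) = 3 + ((2 - 1) - 12) = 3 + (1 - 12) = 3 - 11 = -8)
√(-3 + L(-5, -2))*4 + (6 + g)*5 = √(-3 - 8)*4 + (6 + 4)*5 = √(-11)*4 + 10*5 = (I*√11)*4 + 50 = 4*I*√11 + 50 = 50 + 4*I*√11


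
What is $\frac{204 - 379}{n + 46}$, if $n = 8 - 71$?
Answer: $\frac{175}{17} \approx 10.294$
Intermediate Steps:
$n = -63$ ($n = 8 - 71 = -63$)
$\frac{204 - 379}{n + 46} = \frac{204 - 379}{-63 + 46} = - \frac{175}{-17} = \left(-175\right) \left(- \frac{1}{17}\right) = \frac{175}{17}$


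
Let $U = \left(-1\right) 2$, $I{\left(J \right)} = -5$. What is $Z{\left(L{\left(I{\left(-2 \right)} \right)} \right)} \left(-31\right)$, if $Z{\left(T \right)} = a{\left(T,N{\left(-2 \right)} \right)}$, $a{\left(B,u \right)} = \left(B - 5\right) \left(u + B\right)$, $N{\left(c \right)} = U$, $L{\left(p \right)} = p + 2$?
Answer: $-1240$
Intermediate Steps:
$L{\left(p \right)} = 2 + p$
$U = -2$
$N{\left(c \right)} = -2$
$a{\left(B,u \right)} = \left(-5 + B\right) \left(B + u\right)$
$Z{\left(T \right)} = 10 + T^{2} - 7 T$ ($Z{\left(T \right)} = T^{2} - 5 T - -10 + T \left(-2\right) = T^{2} - 5 T + 10 - 2 T = 10 + T^{2} - 7 T$)
$Z{\left(L{\left(I{\left(-2 \right)} \right)} \right)} \left(-31\right) = \left(10 + \left(2 - 5\right)^{2} - 7 \left(2 - 5\right)\right) \left(-31\right) = \left(10 + \left(-3\right)^{2} - -21\right) \left(-31\right) = \left(10 + 9 + 21\right) \left(-31\right) = 40 \left(-31\right) = -1240$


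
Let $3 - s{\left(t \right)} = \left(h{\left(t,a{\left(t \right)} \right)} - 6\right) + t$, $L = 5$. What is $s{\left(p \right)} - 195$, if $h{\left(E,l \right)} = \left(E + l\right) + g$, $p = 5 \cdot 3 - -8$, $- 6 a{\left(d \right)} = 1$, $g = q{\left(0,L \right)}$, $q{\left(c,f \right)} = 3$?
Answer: $- \frac{1409}{6} \approx -234.83$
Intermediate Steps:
$g = 3$
$a{\left(d \right)} = - \frac{1}{6}$ ($a{\left(d \right)} = \left(- \frac{1}{6}\right) 1 = - \frac{1}{6}$)
$p = 23$ ($p = 15 + 8 = 23$)
$h{\left(E,l \right)} = 3 + E + l$ ($h{\left(E,l \right)} = \left(E + l\right) + 3 = 3 + E + l$)
$s{\left(t \right)} = \frac{37}{6} - 2 t$ ($s{\left(t \right)} = 3 - \left(\left(\left(3 + t - \frac{1}{6}\right) - 6\right) + t\right) = 3 - \left(\left(\left(\frac{17}{6} + t\right) - 6\right) + t\right) = 3 - \left(\left(- \frac{19}{6} + t\right) + t\right) = 3 - \left(- \frac{19}{6} + 2 t\right) = \frac{37}{6} - 2 t$)
$s{\left(p \right)} - 195 = \left(\frac{37}{6} - 46\right) - 195 = - \frac{239}{6} - 195 = - \frac{1409}{6}$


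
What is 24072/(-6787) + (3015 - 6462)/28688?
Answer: -64906575/17700496 ≈ -3.6669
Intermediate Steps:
24072/(-6787) + (3015 - 6462)/28688 = 24072*(-1/6787) - 3447*1/28688 = -24072/6787 - 3447/28688 = -64906575/17700496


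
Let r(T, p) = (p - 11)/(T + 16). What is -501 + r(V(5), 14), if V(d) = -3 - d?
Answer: -4005/8 ≈ -500.63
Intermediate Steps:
r(T, p) = (-11 + p)/(16 + T)
-501 + r(V(5), 14) = -501 + (-11 + 14)/(16 + (-3 - 1*5)) = -501 + 3/(16 + (-3 - 5)) = -501 + 3/(16 - 8) = -501 + 3/8 = -4005/8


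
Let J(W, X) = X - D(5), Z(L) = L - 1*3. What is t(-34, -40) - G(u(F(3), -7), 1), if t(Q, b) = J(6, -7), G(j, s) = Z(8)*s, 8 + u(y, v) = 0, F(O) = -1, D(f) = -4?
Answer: -8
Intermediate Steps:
Z(L) = -3 + L (Z(L) = L - 3 = -3 + L)
u(y, v) = -8 (u(y, v) = -8 + 0 = -8)
J(W, X) = 4 + X (J(W, X) = X - 1*(-4) = X + 4 = 4 + X)
G(j, s) = 5*s (G(j, s) = (-3 + 8)*s = 5*s)
t(Q, b) = -3 (t(Q, b) = 4 - 7 = -3)
t(-34, -40) - G(u(F(3), -7), 1) = -3 - 5 = -8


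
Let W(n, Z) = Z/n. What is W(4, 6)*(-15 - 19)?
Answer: -51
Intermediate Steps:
W(4, 6)*(-15 - 19) = (6/4)*(-15 - 19) = (6*(¼))*(-34) = (3/2)*(-34) = -51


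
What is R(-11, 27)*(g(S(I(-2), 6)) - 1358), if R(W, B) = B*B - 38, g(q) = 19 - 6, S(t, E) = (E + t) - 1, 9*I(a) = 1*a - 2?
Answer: -929395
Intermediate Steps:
I(a) = -2/9 + a/9 (I(a) = (1*a - 2)/9 = (a - 2)/9 = (-2 + a)/9 = -2/9 + a/9)
S(t, E) = -1 + E + t
g(q) = 13
R(W, B) = -38 + B**2 (R(W, B) = B**2 - 38 = -38 + B**2)
R(-11, 27)*(g(S(I(-2), 6)) - 1358) = (-38 + 27**2)*(13 - 1358) = (-38 + 729)*(-1345) = 691*(-1345) = -929395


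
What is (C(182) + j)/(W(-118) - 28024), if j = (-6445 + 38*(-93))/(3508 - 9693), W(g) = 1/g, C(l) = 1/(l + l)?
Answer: -214673919/3722402703110 ≈ -5.7671e-5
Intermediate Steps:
C(l) = 1/(2*l)
j = 9979/6185 (j = (-6445 - 3534)/(-6185) = -9979*(-1/6185) = 9979/6185 ≈ 1.6134)
(C(182) + j)/(W(-118) - 28024) = ((1/2)/182 + 9979/6185)/(1/(-118) - 28024) = ((1/2)*(1/182) + 9979/6185)/(-1/118 - 28024) = (1/364 + 9979/6185)/(-3306833/118) = (3638541/2251340)*(-118/3306833) = -214673919/3722402703110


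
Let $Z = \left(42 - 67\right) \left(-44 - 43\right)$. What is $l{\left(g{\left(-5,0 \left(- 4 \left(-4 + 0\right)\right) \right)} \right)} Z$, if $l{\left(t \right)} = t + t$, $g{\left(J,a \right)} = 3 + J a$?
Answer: $13050$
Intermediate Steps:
$Z = 2175$ ($Z = \left(-25\right) \left(-87\right) = 2175$)
$l{\left(t \right)} = 2 t$
$l{\left(g{\left(-5,0 \left(- 4 \left(-4 + 0\right)\right) \right)} \right)} Z = 2 \left(3 - 5 \cdot 0 \left(- 4 \left(-4 + 0\right)\right)\right) 2175 = 2 \left(3 - 5 \cdot 0 \left(\left(-4\right) \left(-4\right)\right)\right) 2175 = 2 \left(3 - 5 \cdot 0 \cdot 16\right) 2175 = 2 \left(3 - 0\right) 2175 = 2 \left(3 + 0\right) 2175 = 2 \cdot 3 \cdot 2175 = 6 \cdot 2175 = 13050$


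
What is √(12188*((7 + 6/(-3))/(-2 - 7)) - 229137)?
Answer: I*√2123173/3 ≈ 485.7*I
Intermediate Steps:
√(12188*((7 + 6/(-3))/(-2 - 7)) - 229137) = √(12188*((7 + 6*(-⅓))/(-9)) - 229137) = √(12188*((7 - 2)*(-⅑)) - 229137) = √(12188*(5*(-⅑)) - 229137) = √(12188*(-5/9) - 229137) = √(-60940/9 - 229137) = √(-2123173/9) = I*√2123173/3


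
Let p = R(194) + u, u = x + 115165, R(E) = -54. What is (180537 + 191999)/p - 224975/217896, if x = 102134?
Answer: 1538067161/2254134120 ≈ 0.68233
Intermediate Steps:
u = 217299 (u = 102134 + 115165 = 217299)
p = 217245 (p = -54 + 217299 = 217245)
(180537 + 191999)/p - 224975/217896 = (180537 + 191999)/217245 - 224975/217896 = 372536*(1/217245) - 224975*1/217896 = 372536/217245 - 224975/217896 = 1538067161/2254134120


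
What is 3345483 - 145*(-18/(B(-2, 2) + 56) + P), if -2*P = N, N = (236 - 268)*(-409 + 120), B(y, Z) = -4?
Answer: 104416343/26 ≈ 4.0160e+6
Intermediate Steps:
N = 9248 (N = -32*(-289) = 9248)
P = -4624 (P = -½*9248 = -4624)
3345483 - 145*(-18/(B(-2, 2) + 56) + P) = 3345483 - 145*(-18/(-4 + 56) - 4624) = 3345483 - 145*(-18/52 - 4624) = 3345483 - 145*((1/52)*(-18) - 4624) = 3345483 - 145*(-9/26 - 4624) = 3345483 - 145*(-120233/26) = 3345483 + 17433785/26 = 104416343/26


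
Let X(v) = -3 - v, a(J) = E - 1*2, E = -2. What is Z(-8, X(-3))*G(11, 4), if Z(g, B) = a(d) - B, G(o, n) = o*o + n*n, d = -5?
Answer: -548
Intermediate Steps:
G(o, n) = n² + o² (G(o, n) = o² + n² = n² + o²)
a(J) = -4 (a(J) = -2 - 1*2 = -2 - 2 = -4)
Z(g, B) = -4 - B
Z(-8, X(-3))*G(11, 4) = (-4 - (-3 - 1*(-3)))*(4² + 11²) = (-4 - (-3 + 3))*(16 + 121) = (-4 - 1*0)*137 = (-4 + 0)*137 = -4*137 = -548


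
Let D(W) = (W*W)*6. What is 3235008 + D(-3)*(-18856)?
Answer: 2216784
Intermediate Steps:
D(W) = 6*W**2 (D(W) = W**2*6 = 6*W**2)
3235008 + D(-3)*(-18856) = 3235008 + (6*(-3)**2)*(-18856) = 3235008 + (6*9)*(-18856) = 3235008 + 54*(-18856) = 3235008 - 1018224 = 2216784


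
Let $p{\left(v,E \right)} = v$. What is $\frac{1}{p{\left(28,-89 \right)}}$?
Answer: $\frac{1}{28} \approx 0.035714$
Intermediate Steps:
$\frac{1}{p{\left(28,-89 \right)}} = \frac{1}{28}$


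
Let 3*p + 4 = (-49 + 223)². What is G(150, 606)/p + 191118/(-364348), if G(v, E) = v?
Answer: -702695937/1378692832 ≈ -0.50968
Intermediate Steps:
p = 30272/3 (p = -4/3 + (-49 + 223)²/3 = -4/3 + (⅓)*174² = -4/3 + (⅓)*30276 = -4/3 + 10092 = 30272/3 ≈ 10091.)
G(150, 606)/p + 191118/(-364348) = 150/(30272/3) + 191118/(-364348) = 150*(3/30272) + 191118*(-1/364348) = 225/15136 - 95559/182174 = -702695937/1378692832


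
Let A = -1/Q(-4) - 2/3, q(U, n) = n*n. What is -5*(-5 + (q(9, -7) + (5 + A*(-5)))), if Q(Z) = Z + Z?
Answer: -6205/24 ≈ -258.54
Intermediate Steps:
Q(Z) = 2*Z
q(U, n) = n²
A = -13/24 (A = -1/(2*(-4)) - 2/3 = -1/(-8) - 2*⅓ = -1*(-⅛) - ⅔ = ⅛ - ⅔ = -13/24 ≈ -0.54167)
-5*(-5 + (q(9, -7) + (5 + A*(-5)))) = -5*(-5 + ((-7)² + (5 - 13/24*(-5)))) = -5*(-5 + (49 + (5 + 65/24))) = -5*(-5 + (49 + 185/24)) = -5*(-5 + 1361/24) = -5*1241/24 = -6205/24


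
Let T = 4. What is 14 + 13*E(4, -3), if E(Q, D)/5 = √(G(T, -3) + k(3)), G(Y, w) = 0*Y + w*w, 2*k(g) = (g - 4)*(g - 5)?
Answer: 14 + 65*√10 ≈ 219.55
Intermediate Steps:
k(g) = (-5 + g)*(-4 + g)/2 (k(g) = ((g - 4)*(g - 5))/2 = ((-4 + g)*(-5 + g))/2 = ((-5 + g)*(-4 + g))/2 = (-5 + g)*(-4 + g)/2)
G(Y, w) = w² (G(Y, w) = 0 + w² = w²)
E(Q, D) = 5*√10 (E(Q, D) = 5*√((-3)² + (10 + (½)*3² - 9/2*3)) = 5*√(9 + (10 + (½)*9 - 27/2)) = 5*√(9 + (10 + 9/2 - 27/2)) = 5*√(9 + 1) = 5*√10)
14 + 13*E(4, -3) = 14 + 13*(5*√10) = 14 + 65*√10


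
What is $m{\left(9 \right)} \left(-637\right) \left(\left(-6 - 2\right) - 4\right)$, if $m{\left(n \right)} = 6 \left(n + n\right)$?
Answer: $825552$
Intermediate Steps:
$m{\left(n \right)} = 12 n$ ($m{\left(n \right)} = 6 \cdot 2 n = 12 n$)
$m{\left(9 \right)} \left(-637\right) \left(\left(-6 - 2\right) - 4\right) = 12 \cdot 9 \left(-637\right) \left(\left(-6 - 2\right) - 4\right) = 108 \left(-637\right) \left(-8 - 4\right) = \left(-68796\right) \left(-12\right) = 825552$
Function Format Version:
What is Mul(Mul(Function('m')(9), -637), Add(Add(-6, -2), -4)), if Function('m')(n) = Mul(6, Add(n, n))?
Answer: 825552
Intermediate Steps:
Function('m')(n) = Mul(12, n) (Function('m')(n) = Mul(6, Mul(2, n)) = Mul(12, n))
Mul(Mul(Function('m')(9), -637), Add(Add(-6, -2), -4)) = Mul(Mul(Mul(12, 9), -637), Add(Add(-6, -2), -4)) = Mul(Mul(108, -637), Add(-8, -4)) = Mul(-68796, -12) = 825552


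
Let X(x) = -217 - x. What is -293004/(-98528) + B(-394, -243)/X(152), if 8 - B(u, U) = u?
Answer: 5709185/3029736 ≈ 1.8844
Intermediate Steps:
B(u, U) = 8 - u
-293004/(-98528) + B(-394, -243)/X(152) = -293004/(-98528) + (8 - 1*(-394))/(-217 - 1*152) = -293004*(-1/98528) + (8 + 394)/(-217 - 152) = 73251/24632 + 402/(-369) = 73251/24632 + 402*(-1/369) = 73251/24632 - 134/123 = 5709185/3029736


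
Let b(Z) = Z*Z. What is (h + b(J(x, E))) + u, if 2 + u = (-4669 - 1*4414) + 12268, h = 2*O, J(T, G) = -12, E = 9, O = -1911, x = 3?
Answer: -495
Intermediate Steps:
b(Z) = Z**2
h = -3822 (h = 2*(-1911) = -3822)
u = 3183 (u = -2 + ((-4669 - 1*4414) + 12268) = -2 + ((-4669 - 4414) + 12268) = -2 + (-9083 + 12268) = -2 + 3185 = 3183)
(h + b(J(x, E))) + u = (-3822 + (-12)**2) + 3183 = (-3822 + 144) + 3183 = -3678 + 3183 = -495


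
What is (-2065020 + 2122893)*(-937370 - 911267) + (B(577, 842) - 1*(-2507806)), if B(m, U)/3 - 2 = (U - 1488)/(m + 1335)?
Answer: -102276380193253/956 ≈ -1.0698e+11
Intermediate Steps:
B(m, U) = 6 + 3*(-1488 + U)/(1335 + m) (B(m, U) = 6 + 3*((U - 1488)/(m + 1335)) = 6 + 3*((-1488 + U)/(1335 + m)) = 6 + 3*(-1488 + U)/(1335 + m))
(-2065020 + 2122893)*(-937370 - 911267) + (B(577, 842) - 1*(-2507806)) = (-2065020 + 2122893)*(-937370 - 911267) + (3*(1182 + 842 + 2*577)/(1335 + 577) - 1*(-2507806)) = 57873*(-1848637) + (3*(1182 + 842 + 1154)/1912 + 2507806) = -106986169101 + (3*(1/1912)*3178 + 2507806) = -106986169101 + (4767/956 + 2507806) = -106986169101 + 2397467303/956 = -102276380193253/956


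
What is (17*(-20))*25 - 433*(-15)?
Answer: -2005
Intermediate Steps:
(17*(-20))*25 - 433*(-15) = -340*25 + 6495 = -8500 + 6495 = -2005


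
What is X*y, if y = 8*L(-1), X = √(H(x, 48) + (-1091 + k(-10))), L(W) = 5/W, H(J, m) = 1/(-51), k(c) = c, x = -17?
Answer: -80*I*√715938/51 ≈ -1327.3*I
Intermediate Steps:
H(J, m) = -1/51
X = 2*I*√715938/51 (X = √(-1/51 + (-1091 - 10)) = √(-1/51 - 1101) = √(-56152/51) = 2*I*√715938/51 ≈ 33.182*I)
y = -40 (y = 8*(5/(-1)) = 8*(5*(-1)) = 8*(-5) = -40)
X*y = (2*I*√715938/51)*(-40) = -80*I*√715938/51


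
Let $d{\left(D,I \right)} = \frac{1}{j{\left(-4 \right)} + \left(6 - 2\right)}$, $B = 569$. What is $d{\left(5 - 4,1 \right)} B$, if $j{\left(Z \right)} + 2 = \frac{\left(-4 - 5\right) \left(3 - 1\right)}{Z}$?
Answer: $\frac{1138}{13} \approx 87.538$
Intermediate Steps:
$j{\left(Z \right)} = -2 - \frac{18}{Z}$ ($j{\left(Z \right)} = -2 + \frac{\left(-4 - 5\right) \left(3 - 1\right)}{Z} = -2 + \frac{\left(-9\right) 2}{Z} = -2 - \frac{18}{Z}$)
$d{\left(D,I \right)} = \frac{2}{13}$ ($d{\left(D,I \right)} = \frac{1}{\left(-2 - \frac{18}{-4}\right) + \left(6 - 2\right)} = \frac{1}{\left(-2 - - \frac{9}{2}\right) + \left(6 - 2\right)} = \frac{1}{\left(-2 + \frac{9}{2}\right) + 4} = \frac{1}{\frac{5}{2} + 4} = \frac{1}{\frac{13}{2}} = \frac{2}{13}$)
$d{\left(5 - 4,1 \right)} B = \frac{2}{13} \cdot 569 = \frac{1138}{13}$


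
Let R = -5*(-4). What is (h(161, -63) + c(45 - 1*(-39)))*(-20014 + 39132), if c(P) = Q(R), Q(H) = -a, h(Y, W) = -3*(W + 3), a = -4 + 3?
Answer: 3460358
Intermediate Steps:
a = -1
R = 20
h(Y, W) = -9 - 3*W (h(Y, W) = -3*(3 + W) = -9 - 3*W)
Q(H) = 1 (Q(H) = -1*(-1) = 1)
c(P) = 1
(h(161, -63) + c(45 - 1*(-39)))*(-20014 + 39132) = ((-9 - 3*(-63)) + 1)*(-20014 + 39132) = ((-9 + 189) + 1)*19118 = (180 + 1)*19118 = 181*19118 = 3460358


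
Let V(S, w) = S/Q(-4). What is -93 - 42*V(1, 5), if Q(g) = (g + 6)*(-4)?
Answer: -351/4 ≈ -87.750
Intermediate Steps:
Q(g) = -24 - 4*g (Q(g) = (6 + g)*(-4) = -24 - 4*g)
V(S, w) = -S/8 (V(S, w) = S/(-24 - 4*(-4)) = S/(-24 + 16) = S/(-8) = S*(-⅛) = -S/8)
-93 - 42*V(1, 5) = -93 - (-21)/4 = -93 - 42*(-⅛) = -93 + 21/4 = -351/4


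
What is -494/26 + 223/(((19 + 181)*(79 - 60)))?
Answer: -71977/3800 ≈ -18.941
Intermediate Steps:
-494/26 + 223/(((19 + 181)*(79 - 60))) = -494*1/26 + 223/((200*19)) = -19 + 223/3800 = -71977/3800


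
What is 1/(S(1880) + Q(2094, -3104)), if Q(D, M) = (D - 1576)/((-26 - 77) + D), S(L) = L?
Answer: 1991/3743598 ≈ 0.00053184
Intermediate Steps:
Q(D, M) = (-1576 + D)/(-103 + D)
1/(S(1880) + Q(2094, -3104)) = 1/(1880 + (-1576 + 2094)/(-103 + 2094)) = 1/(1880 + 518/1991) = 1/(3743598/1991) = 1991/3743598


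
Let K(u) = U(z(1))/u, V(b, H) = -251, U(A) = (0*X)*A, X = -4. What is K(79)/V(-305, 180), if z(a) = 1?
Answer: 0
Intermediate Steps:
U(A) = 0 (U(A) = (0*(-4))*A = 0*A = 0)
K(u) = 0 (K(u) = 0/u = 0)
K(79)/V(-305, 180) = 0/(-251) = 0*(-1/251) = 0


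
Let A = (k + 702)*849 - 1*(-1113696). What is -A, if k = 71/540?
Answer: -307765013/180 ≈ -1.7098e+6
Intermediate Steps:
k = 71/540 (k = 71*(1/540) = 71/540 ≈ 0.13148)
A = 307765013/180 (A = (71/540 + 702)*849 - 1*(-1113696) = (379151/540)*849 + 1113696 = 107299733/180 + 1113696 = 307765013/180 ≈ 1.7098e+6)
-A = -1*307765013/180 = -307765013/180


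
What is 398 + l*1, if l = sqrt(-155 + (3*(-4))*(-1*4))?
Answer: 398 + I*sqrt(107) ≈ 398.0 + 10.344*I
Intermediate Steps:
l = I*sqrt(107) (l = sqrt(-155 - 12*(-4)) = sqrt(-155 + 48) = sqrt(-107) = I*sqrt(107) ≈ 10.344*I)
398 + l*1 = 398 + (I*sqrt(107))*1 = 398 + I*sqrt(107)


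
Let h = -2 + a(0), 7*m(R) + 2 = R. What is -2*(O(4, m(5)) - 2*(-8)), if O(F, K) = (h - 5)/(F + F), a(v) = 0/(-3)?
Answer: -121/4 ≈ -30.250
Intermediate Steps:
a(v) = 0 (a(v) = 0*(-⅓) = 0)
m(R) = -2/7 + R/7
h = -2 (h = -2 + 0 = -2)
O(F, K) = -7/(2*F) (O(F, K) = (-2 - 5)/(F + F) = -7*1/(2*F) = -7/(2*F))
-2*(O(4, m(5)) - 2*(-8)) = -2*(-7/2/4 - 2*(-8)) = -2*(-7/2*¼ + 16) = -2*(-7/8 + 16) = -2*121/8 = -121/4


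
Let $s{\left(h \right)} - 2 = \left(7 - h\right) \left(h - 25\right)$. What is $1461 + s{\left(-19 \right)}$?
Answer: $319$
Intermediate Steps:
$s{\left(h \right)} = 2 + \left(-25 + h\right) \left(7 - h\right)$ ($s{\left(h \right)} = 2 + \left(7 - h\right) \left(h - 25\right) = 2 + \left(7 - h\right) \left(-25 + h\right) = 2 + \left(-25 + h\right) \left(7 - h\right)$)
$1461 + s{\left(-19 \right)} = 1461 - 1142 = 319$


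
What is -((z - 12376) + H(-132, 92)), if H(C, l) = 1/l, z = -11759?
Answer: 2220419/92 ≈ 24135.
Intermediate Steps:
-((z - 12376) + H(-132, 92)) = -((-11759 - 12376) + 1/92) = -(-24135 + 1/92) = -1*(-2220419/92) = 2220419/92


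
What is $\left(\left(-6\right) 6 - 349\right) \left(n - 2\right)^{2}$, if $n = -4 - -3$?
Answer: $-3465$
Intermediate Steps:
$n = -1$ ($n = -4 + 3 = -1$)
$\left(\left(-6\right) 6 - 349\right) \left(n - 2\right)^{2} = \left(\left(-6\right) 6 - 349\right) \left(-1 - 2\right)^{2} = \left(-36 - 349\right) \left(-3\right)^{2} = \left(-385\right) 9 = -3465$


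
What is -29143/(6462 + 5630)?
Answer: -29143/12092 ≈ -2.4101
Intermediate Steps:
-29143/(6462 + 5630) = -29143/12092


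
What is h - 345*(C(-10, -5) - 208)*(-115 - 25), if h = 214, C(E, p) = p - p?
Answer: -10046186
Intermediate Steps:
C(E, p) = 0
h - 345*(C(-10, -5) - 208)*(-115 - 25) = 214 - 345*(0 - 208)*(-115 - 25) = 214 - (-71760)*(-140) = 214 - 345*29120 = 214 - 10046400 = -10046186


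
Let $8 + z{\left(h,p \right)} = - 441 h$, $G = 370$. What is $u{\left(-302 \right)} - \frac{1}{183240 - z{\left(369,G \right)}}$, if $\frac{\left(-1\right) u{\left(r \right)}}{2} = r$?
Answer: $\frac{208970107}{345977} \approx 604.0$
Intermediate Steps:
$u{\left(r \right)} = - 2 r$
$z{\left(h,p \right)} = -8 - 441 h$
$u{\left(-302 \right)} - \frac{1}{183240 - z{\left(369,G \right)}} = \left(-2\right) \left(-302\right) - \frac{1}{183240 - \left(-8 - 162729\right)} = 604 - \frac{1}{183240 - \left(-8 - 162729\right)} = 604 - \frac{1}{183240 - -162737} = 604 - \frac{1}{183240 + 162737} = 604 - \frac{1}{345977} = \frac{208970107}{345977}$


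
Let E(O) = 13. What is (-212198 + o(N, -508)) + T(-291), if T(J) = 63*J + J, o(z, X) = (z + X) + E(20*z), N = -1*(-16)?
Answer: -231301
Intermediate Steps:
N = 16
o(z, X) = 13 + X + z (o(z, X) = (z + X) + 13 = (X + z) + 13 = 13 + X + z)
T(J) = 64*J
(-212198 + o(N, -508)) + T(-291) = (-212198 + (13 - 508 + 16)) + 64*(-291) = (-212198 - 479) - 18624 = -212677 - 18624 = -231301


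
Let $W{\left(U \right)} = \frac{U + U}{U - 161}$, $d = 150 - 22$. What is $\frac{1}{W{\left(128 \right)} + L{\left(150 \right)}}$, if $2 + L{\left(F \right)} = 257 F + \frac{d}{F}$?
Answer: $\frac{825}{31796404} \approx 2.5946 \cdot 10^{-5}$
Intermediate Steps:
$d = 128$ ($d = 150 - 22 = 128$)
$W{\left(U \right)} = \frac{2 U}{-161 + U}$
$L{\left(F \right)} = -2 + \frac{128}{F} + 257 F$ ($L{\left(F \right)} = -2 + \left(257 F + \frac{128}{F}\right) = -2 + \left(\frac{128}{F} + 257 F\right) = -2 + \frac{128}{F} + 257 F$)
$\frac{1}{W{\left(128 \right)} + L{\left(150 \right)}} = \frac{1}{2 \cdot 128 \frac{1}{-161 + 128} + \left(-2 + \frac{128}{150} + 257 \cdot 150\right)} = \frac{1}{2 \cdot 128 \frac{1}{-33} + \left(-2 + 128 \cdot \frac{1}{150} + 38550\right)} = \frac{1}{2 \cdot 128 \left(- \frac{1}{33}\right) + \left(-2 + \frac{64}{75} + 38550\right)} = \frac{1}{- \frac{256}{33} + \frac{2891164}{75}} = \frac{1}{\frac{31796404}{825}} = \frac{825}{31796404}$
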